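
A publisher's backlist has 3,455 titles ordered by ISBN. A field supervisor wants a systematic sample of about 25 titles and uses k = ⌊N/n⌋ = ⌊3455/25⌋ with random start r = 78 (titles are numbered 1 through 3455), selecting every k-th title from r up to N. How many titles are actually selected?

k = ⌊3455/25⌋ = 138
Achieved size = ⌊(3455 − 78)/138⌋ + 1 = ⌊3377/138⌋ + 1 = 24 + 1 = 25
(last selection: 78 + 24×138 = 3390 ≤ 3455; next would be 3528 > 3455)

25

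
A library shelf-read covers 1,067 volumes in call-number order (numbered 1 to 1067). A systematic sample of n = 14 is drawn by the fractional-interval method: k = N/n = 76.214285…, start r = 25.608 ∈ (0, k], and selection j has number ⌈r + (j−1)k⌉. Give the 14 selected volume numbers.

j=1: r + 0k = 25.608 → ⌈·⌉ = 26
j=2: r + 1k = 101.822285… → ⌈·⌉ = 102
j=3: r + 2k = 178.036571… → ⌈·⌉ = 179
j=4: r + 3k = 254.250857… → ⌈·⌉ = 255
j=5: r + 4k = 330.465142… → ⌈·⌉ = 331
j=6: r + 5k = 406.679428… → ⌈·⌉ = 407
j=7: r + 6k = 482.893714… → ⌈·⌉ = 483
j=8: r + 7k = 559.108 → ⌈·⌉ = 560
j=9: r + 8k = 635.322285… → ⌈·⌉ = 636
j=10: r + 9k = 711.536571… → ⌈·⌉ = 712
j=11: r + 10k = 787.750857… → ⌈·⌉ = 788
j=12: r + 11k = 863.965142… → ⌈·⌉ = 864
j=13: r + 12k = 940.179428… → ⌈·⌉ = 941
j=14: r + 13k = 1016.393714… → ⌈·⌉ = 1017

26, 102, 179, 255, 331, 407, 483, 560, 636, 712, 788, 864, 941, 1017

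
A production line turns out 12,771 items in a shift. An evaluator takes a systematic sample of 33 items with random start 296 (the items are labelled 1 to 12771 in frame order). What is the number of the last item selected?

k = 12771/33 = 387
33rd selection = r + (33−1)·k = 296 + 32×387 = 296 + 12384 = 12680

12680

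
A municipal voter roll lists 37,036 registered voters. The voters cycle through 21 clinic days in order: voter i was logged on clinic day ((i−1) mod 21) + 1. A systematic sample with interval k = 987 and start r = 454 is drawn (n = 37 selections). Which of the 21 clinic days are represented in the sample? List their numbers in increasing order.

Consecutive selections differ by k = 987, so their clinic day numbers differ by 987 mod 21 = 0.
gcd(987, 21) = 21, so the sample visits 21/21 = 1 distinct residues mod 21.
Start 454 is clinic day 13; the clinic days hit are 13.

13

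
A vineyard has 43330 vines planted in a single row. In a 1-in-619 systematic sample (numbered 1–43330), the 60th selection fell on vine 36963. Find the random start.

442

k = 619
r = 36963 − (60−1)×619 = 36963 − 36521 = 442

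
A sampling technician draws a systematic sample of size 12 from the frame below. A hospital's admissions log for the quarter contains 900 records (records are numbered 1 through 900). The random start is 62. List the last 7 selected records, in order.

k = N/n = 900/12 = 75
6th selection = 62 + 5×75 = 437
7th: 437 + 75 = 512
8th: 512 + 75 = 587
9th: 587 + 75 = 662
10th: 662 + 75 = 737
11th: 737 + 75 = 812
12th: 812 + 75 = 887

437, 512, 587, 662, 737, 812, 887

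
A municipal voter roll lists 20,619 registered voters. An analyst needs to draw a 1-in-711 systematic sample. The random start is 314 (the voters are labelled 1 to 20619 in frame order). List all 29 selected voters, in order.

voter 1: 314
voter 2: 314 + 711 = 1025
voter 3: 1025 + 711 = 1736
voter 4: 1736 + 711 = 2447
voter 5: 2447 + 711 = 3158
voter 6: 3158 + 711 = 3869
voter 7: 3869 + 711 = 4580
voter 8: 4580 + 711 = 5291
voter 9: 5291 + 711 = 6002
voter 10: 6002 + 711 = 6713
voter 11: 6713 + 711 = 7424
voter 12: 7424 + 711 = 8135
voter 13: 8135 + 711 = 8846
voter 14: 8846 + 711 = 9557
voter 15: 9557 + 711 = 10268
voter 16: 10268 + 711 = 10979
voter 17: 10979 + 711 = 11690
voter 18: 11690 + 711 = 12401
voter 19: 12401 + 711 = 13112
voter 20: 13112 + 711 = 13823
voter 21: 13823 + 711 = 14534
voter 22: 14534 + 711 = 15245
voter 23: 15245 + 711 = 15956
voter 24: 15956 + 711 = 16667
voter 25: 16667 + 711 = 17378
voter 26: 17378 + 711 = 18089
voter 27: 18089 + 711 = 18800
voter 28: 18800 + 711 = 19511
voter 29: 19511 + 711 = 20222

314, 1025, 1736, 2447, 3158, 3869, 4580, 5291, 6002, 6713, 7424, 8135, 8846, 9557, 10268, 10979, 11690, 12401, 13112, 13823, 14534, 15245, 15956, 16667, 17378, 18089, 18800, 19511, 20222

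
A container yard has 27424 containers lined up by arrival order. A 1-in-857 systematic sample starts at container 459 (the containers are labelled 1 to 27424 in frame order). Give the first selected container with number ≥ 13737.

k = 857
Steps past start: ⌈(13737 − 459)/857⌉ = ⌈13278/857⌉ = 16
Selected container: 459 + 16×857 = 14171

14171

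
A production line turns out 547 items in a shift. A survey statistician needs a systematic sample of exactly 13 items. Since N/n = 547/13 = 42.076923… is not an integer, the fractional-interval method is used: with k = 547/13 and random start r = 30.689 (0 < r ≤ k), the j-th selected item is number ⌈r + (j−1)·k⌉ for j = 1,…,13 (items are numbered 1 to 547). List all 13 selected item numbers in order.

j=1: r + 0k = 30.689 → ⌈·⌉ = 31
j=2: r + 1k = 72.765923… → ⌈·⌉ = 73
j=3: r + 2k = 114.842846… → ⌈·⌉ = 115
j=4: r + 3k = 156.919769… → ⌈·⌉ = 157
j=5: r + 4k = 198.996692… → ⌈·⌉ = 199
j=6: r + 5k = 241.073615… → ⌈·⌉ = 242
j=7: r + 6k = 283.150538… → ⌈·⌉ = 284
j=8: r + 7k = 325.227461… → ⌈·⌉ = 326
j=9: r + 8k = 367.304384… → ⌈·⌉ = 368
j=10: r + 9k = 409.381307… → ⌈·⌉ = 410
j=11: r + 10k = 451.458230… → ⌈·⌉ = 452
j=12: r + 11k = 493.535153… → ⌈·⌉ = 494
j=13: r + 12k = 535.612076… → ⌈·⌉ = 536

31, 73, 115, 157, 199, 242, 284, 326, 368, 410, 452, 494, 536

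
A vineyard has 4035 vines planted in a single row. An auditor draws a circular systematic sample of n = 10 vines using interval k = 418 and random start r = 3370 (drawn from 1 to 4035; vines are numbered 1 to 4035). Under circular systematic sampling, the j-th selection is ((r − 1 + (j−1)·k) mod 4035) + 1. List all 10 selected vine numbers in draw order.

3370, 3788, 171, 589, 1007, 1425, 1843, 2261, 2679, 3097

Selection 1: 3370
Selection 2: 3370 + 418 = 3788
Selection 3: 3788 + 418 = 4206 → 4206 − 4035 = 171
Selection 4: 171 + 418 = 589
Selection 5: 589 + 418 = 1007
Selection 6: 1007 + 418 = 1425
Selection 7: 1425 + 418 = 1843
Selection 8: 1843 + 418 = 2261
Selection 9: 2261 + 418 = 2679
Selection 10: 2679 + 418 = 3097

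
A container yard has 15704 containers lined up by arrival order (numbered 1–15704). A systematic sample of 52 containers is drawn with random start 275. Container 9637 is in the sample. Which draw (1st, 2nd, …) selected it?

32

k = 15704/52 = 302
position = (9637 − 275)/302 + 1 = 9362/302 + 1 = 31 + 1 = 32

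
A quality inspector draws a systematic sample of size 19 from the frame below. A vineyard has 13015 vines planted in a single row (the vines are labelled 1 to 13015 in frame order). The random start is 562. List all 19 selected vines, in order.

k = N/n = 13015/19 = 685
vine 1: 562
vine 2: 562 + 685 = 1247
vine 3: 1247 + 685 = 1932
vine 4: 1932 + 685 = 2617
vine 5: 2617 + 685 = 3302
vine 6: 3302 + 685 = 3987
vine 7: 3987 + 685 = 4672
vine 8: 4672 + 685 = 5357
vine 9: 5357 + 685 = 6042
vine 10: 6042 + 685 = 6727
vine 11: 6727 + 685 = 7412
vine 12: 7412 + 685 = 8097
vine 13: 8097 + 685 = 8782
vine 14: 8782 + 685 = 9467
vine 15: 9467 + 685 = 10152
vine 16: 10152 + 685 = 10837
vine 17: 10837 + 685 = 11522
vine 18: 11522 + 685 = 12207
vine 19: 12207 + 685 = 12892

562, 1247, 1932, 2617, 3302, 3987, 4672, 5357, 6042, 6727, 7412, 8097, 8782, 9467, 10152, 10837, 11522, 12207, 12892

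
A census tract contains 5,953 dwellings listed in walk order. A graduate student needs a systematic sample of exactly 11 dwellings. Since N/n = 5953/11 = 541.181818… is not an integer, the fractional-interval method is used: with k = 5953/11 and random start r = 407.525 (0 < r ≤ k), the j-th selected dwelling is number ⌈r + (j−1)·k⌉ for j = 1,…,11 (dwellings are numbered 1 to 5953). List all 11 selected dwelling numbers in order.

j=1: r + 0k = 407.525 → ⌈·⌉ = 408
j=2: r + 1k = 948.706818… → ⌈·⌉ = 949
j=3: r + 2k = 1489.888636… → ⌈·⌉ = 1490
j=4: r + 3k = 2031.070454… → ⌈·⌉ = 2032
j=5: r + 4k = 2572.252272… → ⌈·⌉ = 2573
j=6: r + 5k = 3113.434090… → ⌈·⌉ = 3114
j=7: r + 6k = 3654.615909… → ⌈·⌉ = 3655
j=8: r + 7k = 4195.797727… → ⌈·⌉ = 4196
j=9: r + 8k = 4736.979545… → ⌈·⌉ = 4737
j=10: r + 9k = 5278.161363… → ⌈·⌉ = 5279
j=11: r + 10k = 5819.343181… → ⌈·⌉ = 5820

408, 949, 1490, 2032, 2573, 3114, 3655, 4196, 4737, 5279, 5820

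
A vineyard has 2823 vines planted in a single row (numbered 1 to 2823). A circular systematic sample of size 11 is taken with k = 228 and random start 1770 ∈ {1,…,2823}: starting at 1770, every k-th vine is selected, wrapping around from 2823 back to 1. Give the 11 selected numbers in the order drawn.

Selection 1: 1770
Selection 2: 1770 + 228 = 1998
Selection 3: 1998 + 228 = 2226
Selection 4: 2226 + 228 = 2454
Selection 5: 2454 + 228 = 2682
Selection 6: 2682 + 228 = 2910 → 2910 − 2823 = 87
Selection 7: 87 + 228 = 315
Selection 8: 315 + 228 = 543
Selection 9: 543 + 228 = 771
Selection 10: 771 + 228 = 999
Selection 11: 999 + 228 = 1227

1770, 1998, 2226, 2454, 2682, 87, 315, 543, 771, 999, 1227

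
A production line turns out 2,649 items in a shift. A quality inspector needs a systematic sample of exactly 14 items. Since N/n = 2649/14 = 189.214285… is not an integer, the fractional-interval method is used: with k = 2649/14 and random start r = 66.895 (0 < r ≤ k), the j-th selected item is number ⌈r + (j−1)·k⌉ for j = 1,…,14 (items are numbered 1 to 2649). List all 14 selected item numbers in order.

67, 257, 446, 635, 824, 1013, 1203, 1392, 1581, 1770, 1960, 2149, 2338, 2527

j=1: r + 0k = 66.895 → ⌈·⌉ = 67
j=2: r + 1k = 256.109285… → ⌈·⌉ = 257
j=3: r + 2k = 445.323571… → ⌈·⌉ = 446
j=4: r + 3k = 634.537857… → ⌈·⌉ = 635
j=5: r + 4k = 823.752142… → ⌈·⌉ = 824
j=6: r + 5k = 1012.966428… → ⌈·⌉ = 1013
j=7: r + 6k = 1202.180714… → ⌈·⌉ = 1203
j=8: r + 7k = 1391.395 → ⌈·⌉ = 1392
j=9: r + 8k = 1580.609285… → ⌈·⌉ = 1581
j=10: r + 9k = 1769.823571… → ⌈·⌉ = 1770
j=11: r + 10k = 1959.037857… → ⌈·⌉ = 1960
j=12: r + 11k = 2148.252142… → ⌈·⌉ = 2149
j=13: r + 12k = 2337.466428… → ⌈·⌉ = 2338
j=14: r + 13k = 2526.680714… → ⌈·⌉ = 2527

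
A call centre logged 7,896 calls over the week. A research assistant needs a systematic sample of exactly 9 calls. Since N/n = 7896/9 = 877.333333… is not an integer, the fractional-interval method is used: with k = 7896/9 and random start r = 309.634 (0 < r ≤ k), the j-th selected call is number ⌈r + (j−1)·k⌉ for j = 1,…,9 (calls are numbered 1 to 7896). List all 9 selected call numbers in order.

310, 1187, 2065, 2942, 3819, 4697, 5574, 6451, 7329

j=1: r + 0k = 309.634 → ⌈·⌉ = 310
j=2: r + 1k = 1186.967333… → ⌈·⌉ = 1187
j=3: r + 2k = 2064.300666… → ⌈·⌉ = 2065
j=4: r + 3k = 2941.634 → ⌈·⌉ = 2942
j=5: r + 4k = 3818.967333… → ⌈·⌉ = 3819
j=6: r + 5k = 4696.300666… → ⌈·⌉ = 4697
j=7: r + 6k = 5573.634 → ⌈·⌉ = 5574
j=8: r + 7k = 6450.967333… → ⌈·⌉ = 6451
j=9: r + 8k = 7328.300666… → ⌈·⌉ = 7329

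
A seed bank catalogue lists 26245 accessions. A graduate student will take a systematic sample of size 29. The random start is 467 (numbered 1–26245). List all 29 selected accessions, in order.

k = N/n = 26245/29 = 905
accession 1: 467
accession 2: 467 + 905 = 1372
accession 3: 1372 + 905 = 2277
accession 4: 2277 + 905 = 3182
accession 5: 3182 + 905 = 4087
accession 6: 4087 + 905 = 4992
accession 7: 4992 + 905 = 5897
accession 8: 5897 + 905 = 6802
accession 9: 6802 + 905 = 7707
accession 10: 7707 + 905 = 8612
accession 11: 8612 + 905 = 9517
accession 12: 9517 + 905 = 10422
accession 13: 10422 + 905 = 11327
accession 14: 11327 + 905 = 12232
accession 15: 12232 + 905 = 13137
accession 16: 13137 + 905 = 14042
accession 17: 14042 + 905 = 14947
accession 18: 14947 + 905 = 15852
accession 19: 15852 + 905 = 16757
accession 20: 16757 + 905 = 17662
accession 21: 17662 + 905 = 18567
accession 22: 18567 + 905 = 19472
accession 23: 19472 + 905 = 20377
accession 24: 20377 + 905 = 21282
accession 25: 21282 + 905 = 22187
accession 26: 22187 + 905 = 23092
accession 27: 23092 + 905 = 23997
accession 28: 23997 + 905 = 24902
accession 29: 24902 + 905 = 25807

467, 1372, 2277, 3182, 4087, 4992, 5897, 6802, 7707, 8612, 9517, 10422, 11327, 12232, 13137, 14042, 14947, 15852, 16757, 17662, 18567, 19472, 20377, 21282, 22187, 23092, 23997, 24902, 25807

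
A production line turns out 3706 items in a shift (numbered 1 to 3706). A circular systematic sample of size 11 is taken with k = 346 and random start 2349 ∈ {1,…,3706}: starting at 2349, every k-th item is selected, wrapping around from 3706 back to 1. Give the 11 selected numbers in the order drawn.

Selection 1: 2349
Selection 2: 2349 + 346 = 2695
Selection 3: 2695 + 346 = 3041
Selection 4: 3041 + 346 = 3387
Selection 5: 3387 + 346 = 3733 → 3733 − 3706 = 27
Selection 6: 27 + 346 = 373
Selection 7: 373 + 346 = 719
Selection 8: 719 + 346 = 1065
Selection 9: 1065 + 346 = 1411
Selection 10: 1411 + 346 = 1757
Selection 11: 1757 + 346 = 2103

2349, 2695, 3041, 3387, 27, 373, 719, 1065, 1411, 1757, 2103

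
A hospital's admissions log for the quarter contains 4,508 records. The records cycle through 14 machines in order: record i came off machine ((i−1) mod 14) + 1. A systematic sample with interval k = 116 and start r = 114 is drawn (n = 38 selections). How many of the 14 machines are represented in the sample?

Consecutive selections differ by k = 116, so their machine numbers differ by 116 mod 14 = 4.
gcd(116, 14) = 2, so the sample visits 14/2 = 7 distinct residues mod 14.
Start 114 is machine 2; the machines hit are 2, 4, 6, 8, 10, 12, 14.

7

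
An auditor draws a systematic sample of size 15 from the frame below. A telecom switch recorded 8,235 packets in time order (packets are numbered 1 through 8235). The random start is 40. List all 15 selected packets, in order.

k = N/n = 8235/15 = 549
packet 1: 40
packet 2: 40 + 549 = 589
packet 3: 589 + 549 = 1138
packet 4: 1138 + 549 = 1687
packet 5: 1687 + 549 = 2236
packet 6: 2236 + 549 = 2785
packet 7: 2785 + 549 = 3334
packet 8: 3334 + 549 = 3883
packet 9: 3883 + 549 = 4432
packet 10: 4432 + 549 = 4981
packet 11: 4981 + 549 = 5530
packet 12: 5530 + 549 = 6079
packet 13: 6079 + 549 = 6628
packet 14: 6628 + 549 = 7177
packet 15: 7177 + 549 = 7726

40, 589, 1138, 1687, 2236, 2785, 3334, 3883, 4432, 4981, 5530, 6079, 6628, 7177, 7726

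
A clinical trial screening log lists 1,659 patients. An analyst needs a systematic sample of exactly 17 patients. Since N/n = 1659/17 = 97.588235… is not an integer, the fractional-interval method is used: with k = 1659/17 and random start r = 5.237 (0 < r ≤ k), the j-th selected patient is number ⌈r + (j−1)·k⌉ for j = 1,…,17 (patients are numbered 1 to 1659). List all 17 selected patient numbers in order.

6, 103, 201, 299, 396, 494, 591, 689, 786, 884, 982, 1079, 1177, 1274, 1372, 1470, 1567

j=1: r + 0k = 5.237 → ⌈·⌉ = 6
j=2: r + 1k = 102.825235… → ⌈·⌉ = 103
j=3: r + 2k = 200.413470… → ⌈·⌉ = 201
j=4: r + 3k = 298.001705… → ⌈·⌉ = 299
j=5: r + 4k = 395.589941… → ⌈·⌉ = 396
j=6: r + 5k = 493.178176… → ⌈·⌉ = 494
j=7: r + 6k = 590.766411… → ⌈·⌉ = 591
j=8: r + 7k = 688.354647… → ⌈·⌉ = 689
j=9: r + 8k = 785.942882… → ⌈·⌉ = 786
j=10: r + 9k = 883.531117… → ⌈·⌉ = 884
j=11: r + 10k = 981.119352… → ⌈·⌉ = 982
j=12: r + 11k = 1078.707588… → ⌈·⌉ = 1079
j=13: r + 12k = 1176.295823… → ⌈·⌉ = 1177
j=14: r + 13k = 1273.884058… → ⌈·⌉ = 1274
j=15: r + 14k = 1371.472294… → ⌈·⌉ = 1372
j=16: r + 15k = 1469.060529… → ⌈·⌉ = 1470
j=17: r + 16k = 1566.648764… → ⌈·⌉ = 1567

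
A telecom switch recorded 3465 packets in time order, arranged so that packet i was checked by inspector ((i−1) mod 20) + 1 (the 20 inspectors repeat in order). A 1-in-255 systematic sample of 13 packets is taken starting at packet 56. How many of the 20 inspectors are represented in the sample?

4

Consecutive selections differ by k = 255, so their inspector numbers differ by 255 mod 20 = 15.
gcd(255, 20) = 5, so the sample visits 20/5 = 4 distinct residues mod 20.
Start 56 is inspector 16; the inspectors hit are 1, 6, 11, 16.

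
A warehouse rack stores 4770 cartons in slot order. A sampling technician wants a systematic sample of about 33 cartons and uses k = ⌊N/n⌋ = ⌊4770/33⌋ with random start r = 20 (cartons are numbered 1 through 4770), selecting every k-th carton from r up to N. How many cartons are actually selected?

33

k = ⌊4770/33⌋ = 144
Achieved size = ⌊(4770 − 20)/144⌋ + 1 = ⌊4750/144⌋ + 1 = 32 + 1 = 33
(last selection: 20 + 32×144 = 4628 ≤ 4770; next would be 4772 > 4770)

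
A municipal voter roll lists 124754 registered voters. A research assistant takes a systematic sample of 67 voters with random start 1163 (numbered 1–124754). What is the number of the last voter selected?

124055

k = 124754/67 = 1862
67th selection = r + (67−1)·k = 1163 + 66×1862 = 1163 + 122892 = 124055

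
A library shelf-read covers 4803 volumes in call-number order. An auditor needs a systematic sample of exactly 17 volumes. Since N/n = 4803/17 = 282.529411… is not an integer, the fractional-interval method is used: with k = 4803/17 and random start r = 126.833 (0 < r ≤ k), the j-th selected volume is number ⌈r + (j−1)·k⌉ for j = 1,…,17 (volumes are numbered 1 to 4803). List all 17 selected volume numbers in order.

j=1: r + 0k = 126.833 → ⌈·⌉ = 127
j=2: r + 1k = 409.362411… → ⌈·⌉ = 410
j=3: r + 2k = 691.891823… → ⌈·⌉ = 692
j=4: r + 3k = 974.421235… → ⌈·⌉ = 975
j=5: r + 4k = 1256.950647… → ⌈·⌉ = 1257
j=6: r + 5k = 1539.480058… → ⌈·⌉ = 1540
j=7: r + 6k = 1822.009470… → ⌈·⌉ = 1823
j=8: r + 7k = 2104.538882… → ⌈·⌉ = 2105
j=9: r + 8k = 2387.068294… → ⌈·⌉ = 2388
j=10: r + 9k = 2669.597705… → ⌈·⌉ = 2670
j=11: r + 10k = 2952.127117… → ⌈·⌉ = 2953
j=12: r + 11k = 3234.656529… → ⌈·⌉ = 3235
j=13: r + 12k = 3517.185941… → ⌈·⌉ = 3518
j=14: r + 13k = 3799.715352… → ⌈·⌉ = 3800
j=15: r + 14k = 4082.244764… → ⌈·⌉ = 4083
j=16: r + 15k = 4364.774176… → ⌈·⌉ = 4365
j=17: r + 16k = 4647.303588… → ⌈·⌉ = 4648

127, 410, 692, 975, 1257, 1540, 1823, 2105, 2388, 2670, 2953, 3235, 3518, 3800, 4083, 4365, 4648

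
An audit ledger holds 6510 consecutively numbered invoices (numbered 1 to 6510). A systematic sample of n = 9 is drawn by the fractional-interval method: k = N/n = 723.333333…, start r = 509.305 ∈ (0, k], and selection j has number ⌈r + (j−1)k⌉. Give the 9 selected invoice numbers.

j=1: r + 0k = 509.305 → ⌈·⌉ = 510
j=2: r + 1k = 1232.638333… → ⌈·⌉ = 1233
j=3: r + 2k = 1955.971666… → ⌈·⌉ = 1956
j=4: r + 3k = 2679.305 → ⌈·⌉ = 2680
j=5: r + 4k = 3402.638333… → ⌈·⌉ = 3403
j=6: r + 5k = 4125.971666… → ⌈·⌉ = 4126
j=7: r + 6k = 4849.305 → ⌈·⌉ = 4850
j=8: r + 7k = 5572.638333… → ⌈·⌉ = 5573
j=9: r + 8k = 6295.971666… → ⌈·⌉ = 6296

510, 1233, 1956, 2680, 3403, 4126, 4850, 5573, 6296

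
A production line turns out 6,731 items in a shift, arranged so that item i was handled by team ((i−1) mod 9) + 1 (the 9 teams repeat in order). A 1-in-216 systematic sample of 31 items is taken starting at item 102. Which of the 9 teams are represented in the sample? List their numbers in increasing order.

Consecutive selections differ by k = 216, so their team numbers differ by 216 mod 9 = 0.
gcd(216, 9) = 9, so the sample visits 9/9 = 1 distinct residues mod 9.
Start 102 is team 3; the teams hit are 3.

3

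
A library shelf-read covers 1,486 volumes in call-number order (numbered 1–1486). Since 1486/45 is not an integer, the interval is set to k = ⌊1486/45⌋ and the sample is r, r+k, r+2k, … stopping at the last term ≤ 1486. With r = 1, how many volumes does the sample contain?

46

k = ⌊1486/45⌋ = 33
Achieved size = ⌊(1486 − 1)/33⌋ + 1 = ⌊1485/33⌋ + 1 = 45 + 1 = 46
(last selection: 1 + 45×33 = 1486 ≤ 1486; next would be 1519 > 1486)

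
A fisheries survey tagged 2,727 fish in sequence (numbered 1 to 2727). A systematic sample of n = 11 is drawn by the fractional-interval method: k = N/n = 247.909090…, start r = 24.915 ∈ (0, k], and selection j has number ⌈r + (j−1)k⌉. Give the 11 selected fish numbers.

25, 273, 521, 769, 1017, 1265, 1513, 1761, 2009, 2257, 2505

j=1: r + 0k = 24.915 → ⌈·⌉ = 25
j=2: r + 1k = 272.824090… → ⌈·⌉ = 273
j=3: r + 2k = 520.733181… → ⌈·⌉ = 521
j=4: r + 3k = 768.642272… → ⌈·⌉ = 769
j=5: r + 4k = 1016.551363… → ⌈·⌉ = 1017
j=6: r + 5k = 1264.460454… → ⌈·⌉ = 1265
j=7: r + 6k = 1512.369545… → ⌈·⌉ = 1513
j=8: r + 7k = 1760.278636… → ⌈·⌉ = 1761
j=9: r + 8k = 2008.187727… → ⌈·⌉ = 2009
j=10: r + 9k = 2256.096818… → ⌈·⌉ = 2257
j=11: r + 10k = 2504.005909… → ⌈·⌉ = 2505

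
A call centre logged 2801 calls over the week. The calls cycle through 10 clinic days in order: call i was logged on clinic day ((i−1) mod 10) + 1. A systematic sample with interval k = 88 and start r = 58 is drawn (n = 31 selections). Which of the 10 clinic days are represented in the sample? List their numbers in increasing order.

Consecutive selections differ by k = 88, so their clinic day numbers differ by 88 mod 10 = 8.
gcd(88, 10) = 2, so the sample visits 10/2 = 5 distinct residues mod 10.
Start 58 is clinic day 8; the clinic days hit are 2, 4, 6, 8, 10.

2, 4, 6, 8, 10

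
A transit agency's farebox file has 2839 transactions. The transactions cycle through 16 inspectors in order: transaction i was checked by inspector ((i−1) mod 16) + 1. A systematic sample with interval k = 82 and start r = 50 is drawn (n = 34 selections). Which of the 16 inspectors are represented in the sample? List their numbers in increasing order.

Consecutive selections differ by k = 82, so their inspector numbers differ by 82 mod 16 = 2.
gcd(82, 16) = 2, so the sample visits 16/2 = 8 distinct residues mod 16.
Start 50 is inspector 2; the inspectors hit are 2, 4, 6, 8, 10, 12, 14, 16.

2, 4, 6, 8, 10, 12, 14, 16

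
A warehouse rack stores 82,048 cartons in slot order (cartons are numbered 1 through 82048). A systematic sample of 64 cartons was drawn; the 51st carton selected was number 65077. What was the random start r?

k = 82048/64 = 1282
r = 65077 − (51−1)×1282 = 65077 − 64100 = 977

977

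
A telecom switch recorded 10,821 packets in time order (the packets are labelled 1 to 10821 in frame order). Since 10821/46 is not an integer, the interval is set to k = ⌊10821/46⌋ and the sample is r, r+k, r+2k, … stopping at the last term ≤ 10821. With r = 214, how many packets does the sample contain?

k = ⌊10821/46⌋ = 235
Achieved size = ⌊(10821 − 214)/235⌋ + 1 = ⌊10607/235⌋ + 1 = 45 + 1 = 46
(last selection: 214 + 45×235 = 10789 ≤ 10821; next would be 11024 > 10821)

46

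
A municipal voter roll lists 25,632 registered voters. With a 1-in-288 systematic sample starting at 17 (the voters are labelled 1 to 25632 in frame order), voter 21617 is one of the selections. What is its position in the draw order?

76

k = 288
position = (21617 − 17)/288 + 1 = 21600/288 + 1 = 75 + 1 = 76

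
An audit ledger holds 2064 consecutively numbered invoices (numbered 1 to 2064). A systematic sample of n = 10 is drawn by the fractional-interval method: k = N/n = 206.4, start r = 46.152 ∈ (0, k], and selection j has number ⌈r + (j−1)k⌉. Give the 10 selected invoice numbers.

j=1: r + 0k = 46.152 → ⌈·⌉ = 47
j=2: r + 1k = 252.552 → ⌈·⌉ = 253
j=3: r + 2k = 458.952 → ⌈·⌉ = 459
j=4: r + 3k = 665.352 → ⌈·⌉ = 666
j=5: r + 4k = 871.752 → ⌈·⌉ = 872
j=6: r + 5k = 1078.152 → ⌈·⌉ = 1079
j=7: r + 6k = 1284.552 → ⌈·⌉ = 1285
j=8: r + 7k = 1490.952 → ⌈·⌉ = 1491
j=9: r + 8k = 1697.352 → ⌈·⌉ = 1698
j=10: r + 9k = 1903.752 → ⌈·⌉ = 1904

47, 253, 459, 666, 872, 1079, 1285, 1491, 1698, 1904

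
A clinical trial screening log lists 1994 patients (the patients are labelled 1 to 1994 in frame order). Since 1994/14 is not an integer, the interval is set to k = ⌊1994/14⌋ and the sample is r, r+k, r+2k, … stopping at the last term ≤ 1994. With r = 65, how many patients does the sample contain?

k = ⌊1994/14⌋ = 142
Achieved size = ⌊(1994 − 65)/142⌋ + 1 = ⌊1929/142⌋ + 1 = 13 + 1 = 14
(last selection: 65 + 13×142 = 1911 ≤ 1994; next would be 2053 > 1994)

14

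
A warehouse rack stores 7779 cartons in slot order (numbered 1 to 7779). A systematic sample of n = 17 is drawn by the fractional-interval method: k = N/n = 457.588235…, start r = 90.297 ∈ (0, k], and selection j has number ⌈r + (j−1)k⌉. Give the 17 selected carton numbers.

91, 548, 1006, 1464, 1921, 2379, 2836, 3294, 3752, 4209, 4667, 5124, 5582, 6039, 6497, 6955, 7412

j=1: r + 0k = 90.297 → ⌈·⌉ = 91
j=2: r + 1k = 547.885235… → ⌈·⌉ = 548
j=3: r + 2k = 1005.473470… → ⌈·⌉ = 1006
j=4: r + 3k = 1463.061705… → ⌈·⌉ = 1464
j=5: r + 4k = 1920.649941… → ⌈·⌉ = 1921
j=6: r + 5k = 2378.238176… → ⌈·⌉ = 2379
j=7: r + 6k = 2835.826411… → ⌈·⌉ = 2836
j=8: r + 7k = 3293.414647… → ⌈·⌉ = 3294
j=9: r + 8k = 3751.002882… → ⌈·⌉ = 3752
j=10: r + 9k = 4208.591117… → ⌈·⌉ = 4209
j=11: r + 10k = 4666.179352… → ⌈·⌉ = 4667
j=12: r + 11k = 5123.767588… → ⌈·⌉ = 5124
j=13: r + 12k = 5581.355823… → ⌈·⌉ = 5582
j=14: r + 13k = 6038.944058… → ⌈·⌉ = 6039
j=15: r + 14k = 6496.532294… → ⌈·⌉ = 6497
j=16: r + 15k = 6954.120529… → ⌈·⌉ = 6955
j=17: r + 16k = 7411.708764… → ⌈·⌉ = 7412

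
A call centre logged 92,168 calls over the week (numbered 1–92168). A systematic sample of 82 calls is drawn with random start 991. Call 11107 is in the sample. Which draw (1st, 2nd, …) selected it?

10

k = 92168/82 = 1124
position = (11107 − 991)/1124 + 1 = 10116/1124 + 1 = 9 + 1 = 10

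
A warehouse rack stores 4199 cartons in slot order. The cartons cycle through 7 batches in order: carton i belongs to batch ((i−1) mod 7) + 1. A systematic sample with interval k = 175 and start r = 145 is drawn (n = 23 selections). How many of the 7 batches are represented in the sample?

1

Consecutive selections differ by k = 175, so their batch numbers differ by 175 mod 7 = 0.
gcd(175, 7) = 7, so the sample visits 7/7 = 1 distinct residues mod 7.
Start 145 is batch 5; the batches hit are 5.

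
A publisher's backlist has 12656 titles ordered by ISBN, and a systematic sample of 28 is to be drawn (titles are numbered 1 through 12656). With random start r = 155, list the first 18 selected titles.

155, 607, 1059, 1511, 1963, 2415, 2867, 3319, 3771, 4223, 4675, 5127, 5579, 6031, 6483, 6935, 7387, 7839

k = N/n = 12656/28 = 452
title 1: 155
title 2: 155 + 452 = 607
title 3: 607 + 452 = 1059
title 4: 1059 + 452 = 1511
title 5: 1511 + 452 = 1963
title 6: 1963 + 452 = 2415
title 7: 2415 + 452 = 2867
title 8: 2867 + 452 = 3319
title 9: 3319 + 452 = 3771
title 10: 3771 + 452 = 4223
title 11: 4223 + 452 = 4675
title 12: 4675 + 452 = 5127
title 13: 5127 + 452 = 5579
title 14: 5579 + 452 = 6031
title 15: 6031 + 452 = 6483
title 16: 6483 + 452 = 6935
title 17: 6935 + 452 = 7387
title 18: 7387 + 452 = 7839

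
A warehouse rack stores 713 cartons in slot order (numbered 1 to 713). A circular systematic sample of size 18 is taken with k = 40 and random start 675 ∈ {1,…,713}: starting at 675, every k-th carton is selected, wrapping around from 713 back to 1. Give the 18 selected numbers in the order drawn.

675, 2, 42, 82, 122, 162, 202, 242, 282, 322, 362, 402, 442, 482, 522, 562, 602, 642

Selection 1: 675
Selection 2: 675 + 40 = 715 → 715 − 713 = 2
Selection 3: 2 + 40 = 42
Selection 4: 42 + 40 = 82
Selection 5: 82 + 40 = 122
Selection 6: 122 + 40 = 162
Selection 7: 162 + 40 = 202
Selection 8: 202 + 40 = 242
Selection 9: 242 + 40 = 282
Selection 10: 282 + 40 = 322
Selection 11: 322 + 40 = 362
Selection 12: 362 + 40 = 402
Selection 13: 402 + 40 = 442
Selection 14: 442 + 40 = 482
Selection 15: 482 + 40 = 522
Selection 16: 522 + 40 = 562
Selection 17: 562 + 40 = 602
Selection 18: 602 + 40 = 642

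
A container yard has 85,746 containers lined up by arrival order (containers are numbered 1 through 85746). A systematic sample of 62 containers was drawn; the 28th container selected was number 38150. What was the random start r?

k = 85746/62 = 1383
r = 38150 − (28−1)×1383 = 38150 − 37341 = 809

809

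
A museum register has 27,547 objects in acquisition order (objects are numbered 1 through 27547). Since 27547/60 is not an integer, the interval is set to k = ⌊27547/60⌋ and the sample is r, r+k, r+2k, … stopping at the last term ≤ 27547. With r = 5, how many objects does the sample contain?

61

k = ⌊27547/60⌋ = 459
Achieved size = ⌊(27547 − 5)/459⌋ + 1 = ⌊27542/459⌋ + 1 = 60 + 1 = 61
(last selection: 5 + 60×459 = 27545 ≤ 27547; next would be 28004 > 27547)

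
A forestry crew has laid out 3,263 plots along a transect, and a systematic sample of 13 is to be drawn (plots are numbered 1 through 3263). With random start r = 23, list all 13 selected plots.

23, 274, 525, 776, 1027, 1278, 1529, 1780, 2031, 2282, 2533, 2784, 3035

k = N/n = 3263/13 = 251
plot 1: 23
plot 2: 23 + 251 = 274
plot 3: 274 + 251 = 525
plot 4: 525 + 251 = 776
plot 5: 776 + 251 = 1027
plot 6: 1027 + 251 = 1278
plot 7: 1278 + 251 = 1529
plot 8: 1529 + 251 = 1780
plot 9: 1780 + 251 = 2031
plot 10: 2031 + 251 = 2282
plot 11: 2282 + 251 = 2533
plot 12: 2533 + 251 = 2784
plot 13: 2784 + 251 = 3035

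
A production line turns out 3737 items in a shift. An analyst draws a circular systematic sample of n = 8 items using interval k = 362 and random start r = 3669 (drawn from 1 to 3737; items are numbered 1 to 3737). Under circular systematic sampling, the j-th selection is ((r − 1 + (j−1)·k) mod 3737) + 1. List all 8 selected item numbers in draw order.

3669, 294, 656, 1018, 1380, 1742, 2104, 2466

Selection 1: 3669
Selection 2: 3669 + 362 = 4031 → 4031 − 3737 = 294
Selection 3: 294 + 362 = 656
Selection 4: 656 + 362 = 1018
Selection 5: 1018 + 362 = 1380
Selection 6: 1380 + 362 = 1742
Selection 7: 1742 + 362 = 2104
Selection 8: 2104 + 362 = 2466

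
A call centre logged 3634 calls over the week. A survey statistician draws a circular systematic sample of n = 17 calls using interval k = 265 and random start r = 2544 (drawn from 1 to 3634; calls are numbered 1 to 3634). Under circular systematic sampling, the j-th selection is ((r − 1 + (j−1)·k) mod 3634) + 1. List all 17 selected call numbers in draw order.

2544, 2809, 3074, 3339, 3604, 235, 500, 765, 1030, 1295, 1560, 1825, 2090, 2355, 2620, 2885, 3150

Selection 1: 2544
Selection 2: 2544 + 265 = 2809
Selection 3: 2809 + 265 = 3074
Selection 4: 3074 + 265 = 3339
Selection 5: 3339 + 265 = 3604
Selection 6: 3604 + 265 = 3869 → 3869 − 3634 = 235
Selection 7: 235 + 265 = 500
Selection 8: 500 + 265 = 765
Selection 9: 765 + 265 = 1030
Selection 10: 1030 + 265 = 1295
Selection 11: 1295 + 265 = 1560
Selection 12: 1560 + 265 = 1825
Selection 13: 1825 + 265 = 2090
Selection 14: 2090 + 265 = 2355
Selection 15: 2355 + 265 = 2620
Selection 16: 2620 + 265 = 2885
Selection 17: 2885 + 265 = 3150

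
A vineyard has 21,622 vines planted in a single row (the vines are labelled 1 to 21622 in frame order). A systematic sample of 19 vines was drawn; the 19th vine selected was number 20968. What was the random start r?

484

k = 21622/19 = 1138
r = 20968 − (19−1)×1138 = 20968 − 20484 = 484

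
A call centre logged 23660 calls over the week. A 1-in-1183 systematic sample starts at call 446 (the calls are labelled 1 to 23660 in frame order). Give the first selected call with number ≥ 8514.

8727

k = 1183
Steps past start: ⌈(8514 − 446)/1183⌉ = ⌈8068/1183⌉ = 7
Selected call: 446 + 7×1183 = 8727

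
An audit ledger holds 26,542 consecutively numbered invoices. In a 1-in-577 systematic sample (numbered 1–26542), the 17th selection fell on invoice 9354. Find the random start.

122

k = 577
r = 9354 − (17−1)×577 = 9354 − 9232 = 122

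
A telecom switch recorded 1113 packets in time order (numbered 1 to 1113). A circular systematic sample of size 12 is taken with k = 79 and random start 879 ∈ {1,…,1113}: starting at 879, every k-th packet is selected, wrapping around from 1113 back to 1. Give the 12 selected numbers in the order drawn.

879, 958, 1037, 3, 82, 161, 240, 319, 398, 477, 556, 635

Selection 1: 879
Selection 2: 879 + 79 = 958
Selection 3: 958 + 79 = 1037
Selection 4: 1037 + 79 = 1116 → 1116 − 1113 = 3
Selection 5: 3 + 79 = 82
Selection 6: 82 + 79 = 161
Selection 7: 161 + 79 = 240
Selection 8: 240 + 79 = 319
Selection 9: 319 + 79 = 398
Selection 10: 398 + 79 = 477
Selection 11: 477 + 79 = 556
Selection 12: 556 + 79 = 635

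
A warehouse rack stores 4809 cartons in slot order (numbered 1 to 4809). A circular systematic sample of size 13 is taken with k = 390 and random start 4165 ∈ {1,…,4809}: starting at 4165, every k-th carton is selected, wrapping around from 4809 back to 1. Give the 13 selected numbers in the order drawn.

Selection 1: 4165
Selection 2: 4165 + 390 = 4555
Selection 3: 4555 + 390 = 4945 → 4945 − 4809 = 136
Selection 4: 136 + 390 = 526
Selection 5: 526 + 390 = 916
Selection 6: 916 + 390 = 1306
Selection 7: 1306 + 390 = 1696
Selection 8: 1696 + 390 = 2086
Selection 9: 2086 + 390 = 2476
Selection 10: 2476 + 390 = 2866
Selection 11: 2866 + 390 = 3256
Selection 12: 3256 + 390 = 3646
Selection 13: 3646 + 390 = 4036

4165, 4555, 136, 526, 916, 1306, 1696, 2086, 2476, 2866, 3256, 3646, 4036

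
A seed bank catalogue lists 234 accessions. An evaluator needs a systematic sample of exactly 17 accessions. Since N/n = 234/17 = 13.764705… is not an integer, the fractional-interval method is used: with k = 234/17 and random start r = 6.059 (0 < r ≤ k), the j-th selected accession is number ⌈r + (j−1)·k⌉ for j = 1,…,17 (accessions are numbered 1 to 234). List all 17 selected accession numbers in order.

j=1: r + 0k = 6.059 → ⌈·⌉ = 7
j=2: r + 1k = 19.823705… → ⌈·⌉ = 20
j=3: r + 2k = 33.588411… → ⌈·⌉ = 34
j=4: r + 3k = 47.353117… → ⌈·⌉ = 48
j=5: r + 4k = 61.117823… → ⌈·⌉ = 62
j=6: r + 5k = 74.882529… → ⌈·⌉ = 75
j=7: r + 6k = 88.647235… → ⌈·⌉ = 89
j=8: r + 7k = 102.411941… → ⌈·⌉ = 103
j=9: r + 8k = 116.176647… → ⌈·⌉ = 117
j=10: r + 9k = 129.941352… → ⌈·⌉ = 130
j=11: r + 10k = 143.706058… → ⌈·⌉ = 144
j=12: r + 11k = 157.470764… → ⌈·⌉ = 158
j=13: r + 12k = 171.235470… → ⌈·⌉ = 172
j=14: r + 13k = 185.000176… → ⌈·⌉ = 186
j=15: r + 14k = 198.764882… → ⌈·⌉ = 199
j=16: r + 15k = 212.529588… → ⌈·⌉ = 213
j=17: r + 16k = 226.294294… → ⌈·⌉ = 227

7, 20, 34, 48, 62, 75, 89, 103, 117, 130, 144, 158, 172, 186, 199, 213, 227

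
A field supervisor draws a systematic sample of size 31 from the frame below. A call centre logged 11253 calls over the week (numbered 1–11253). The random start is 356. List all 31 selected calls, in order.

356, 719, 1082, 1445, 1808, 2171, 2534, 2897, 3260, 3623, 3986, 4349, 4712, 5075, 5438, 5801, 6164, 6527, 6890, 7253, 7616, 7979, 8342, 8705, 9068, 9431, 9794, 10157, 10520, 10883, 11246

k = N/n = 11253/31 = 363
call 1: 356
call 2: 356 + 363 = 719
call 3: 719 + 363 = 1082
call 4: 1082 + 363 = 1445
call 5: 1445 + 363 = 1808
call 6: 1808 + 363 = 2171
call 7: 2171 + 363 = 2534
call 8: 2534 + 363 = 2897
call 9: 2897 + 363 = 3260
call 10: 3260 + 363 = 3623
call 11: 3623 + 363 = 3986
call 12: 3986 + 363 = 4349
call 13: 4349 + 363 = 4712
call 14: 4712 + 363 = 5075
call 15: 5075 + 363 = 5438
call 16: 5438 + 363 = 5801
call 17: 5801 + 363 = 6164
call 18: 6164 + 363 = 6527
call 19: 6527 + 363 = 6890
call 20: 6890 + 363 = 7253
call 21: 7253 + 363 = 7616
call 22: 7616 + 363 = 7979
call 23: 7979 + 363 = 8342
call 24: 8342 + 363 = 8705
call 25: 8705 + 363 = 9068
call 26: 9068 + 363 = 9431
call 27: 9431 + 363 = 9794
call 28: 9794 + 363 = 10157
call 29: 10157 + 363 = 10520
call 30: 10520 + 363 = 10883
call 31: 10883 + 363 = 11246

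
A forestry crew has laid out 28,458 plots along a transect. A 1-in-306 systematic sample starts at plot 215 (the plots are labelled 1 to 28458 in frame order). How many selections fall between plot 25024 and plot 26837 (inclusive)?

6

k = 306
First selection ≥ 25024: 215 + ⌈(25024−215)/306⌉·306 = 215 + 82×306 = 25307
Last selection ≤ 26837: 215 + ⌊(26837−215)/306⌋·306 = 215 + 87×306 = 26837
Count = 87 − 82 + 1 = 6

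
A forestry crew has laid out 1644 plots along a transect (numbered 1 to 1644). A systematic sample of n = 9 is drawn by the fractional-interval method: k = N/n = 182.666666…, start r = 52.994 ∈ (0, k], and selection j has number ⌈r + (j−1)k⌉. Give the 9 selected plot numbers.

j=1: r + 0k = 52.994 → ⌈·⌉ = 53
j=2: r + 1k = 235.660666… → ⌈·⌉ = 236
j=3: r + 2k = 418.327333… → ⌈·⌉ = 419
j=4: r + 3k = 600.994 → ⌈·⌉ = 601
j=5: r + 4k = 783.660666… → ⌈·⌉ = 784
j=6: r + 5k = 966.327333… → ⌈·⌉ = 967
j=7: r + 6k = 1148.994 → ⌈·⌉ = 1149
j=8: r + 7k = 1331.660666… → ⌈·⌉ = 1332
j=9: r + 8k = 1514.327333… → ⌈·⌉ = 1515

53, 236, 419, 601, 784, 967, 1149, 1332, 1515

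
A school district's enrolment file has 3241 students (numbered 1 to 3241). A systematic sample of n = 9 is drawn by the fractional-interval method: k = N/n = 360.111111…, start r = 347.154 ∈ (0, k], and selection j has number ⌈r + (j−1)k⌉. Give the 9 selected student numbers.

j=1: r + 0k = 347.154 → ⌈·⌉ = 348
j=2: r + 1k = 707.265111… → ⌈·⌉ = 708
j=3: r + 2k = 1067.376222… → ⌈·⌉ = 1068
j=4: r + 3k = 1427.487333… → ⌈·⌉ = 1428
j=5: r + 4k = 1787.598444… → ⌈·⌉ = 1788
j=6: r + 5k = 2147.709555… → ⌈·⌉ = 2148
j=7: r + 6k = 2507.820666… → ⌈·⌉ = 2508
j=8: r + 7k = 2867.931777… → ⌈·⌉ = 2868
j=9: r + 8k = 3228.042888… → ⌈·⌉ = 3229

348, 708, 1068, 1428, 1788, 2148, 2508, 2868, 3229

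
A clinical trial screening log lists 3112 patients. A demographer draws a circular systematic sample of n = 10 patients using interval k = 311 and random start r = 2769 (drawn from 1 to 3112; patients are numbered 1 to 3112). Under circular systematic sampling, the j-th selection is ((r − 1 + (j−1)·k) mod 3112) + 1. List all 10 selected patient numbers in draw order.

2769, 3080, 279, 590, 901, 1212, 1523, 1834, 2145, 2456

Selection 1: 2769
Selection 2: 2769 + 311 = 3080
Selection 3: 3080 + 311 = 3391 → 3391 − 3112 = 279
Selection 4: 279 + 311 = 590
Selection 5: 590 + 311 = 901
Selection 6: 901 + 311 = 1212
Selection 7: 1212 + 311 = 1523
Selection 8: 1523 + 311 = 1834
Selection 9: 1834 + 311 = 2145
Selection 10: 2145 + 311 = 2456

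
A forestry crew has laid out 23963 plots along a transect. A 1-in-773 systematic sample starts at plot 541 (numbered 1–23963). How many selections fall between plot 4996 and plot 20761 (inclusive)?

21

k = 773
First selection ≥ 4996: 541 + ⌈(4996−541)/773⌉·773 = 541 + 6×773 = 5179
Last selection ≤ 20761: 541 + ⌊(20761−541)/773⌋·773 = 541 + 26×773 = 20639
Count = 26 − 6 + 1 = 21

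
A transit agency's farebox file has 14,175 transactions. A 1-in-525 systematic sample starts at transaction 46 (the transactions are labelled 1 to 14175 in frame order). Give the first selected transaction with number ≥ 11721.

k = 525
Steps past start: ⌈(11721 − 46)/525⌉ = ⌈11675/525⌉ = 23
Selected transaction: 46 + 23×525 = 12121

12121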